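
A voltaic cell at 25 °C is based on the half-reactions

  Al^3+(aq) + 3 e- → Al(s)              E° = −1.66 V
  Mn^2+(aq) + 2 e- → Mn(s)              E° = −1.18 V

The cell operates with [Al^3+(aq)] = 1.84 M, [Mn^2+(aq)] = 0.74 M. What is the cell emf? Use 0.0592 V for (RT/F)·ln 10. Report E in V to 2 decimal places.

+0.47 V

The Mn²⁺/Mn couple has the more positive E°, so it is the cathode; Al³⁺/Al is the anode.
E°cell = E°cat − E°an = −1.18 − (−1.66) = +0.48 V; n = 6.
For the overall reaction 3 Mn^2+(aq) + 2 Al(s) → 3 Mn(s) + 2 Al^3+(aq), Q = [Al^3+(aq)]^2 / [Mn^2+(aq)]^3 = 8.35, giving log Q = 0.922.
By the Nernst equation, E = +0.48 − (0.0592/6)·(0.922) = +0.47 V.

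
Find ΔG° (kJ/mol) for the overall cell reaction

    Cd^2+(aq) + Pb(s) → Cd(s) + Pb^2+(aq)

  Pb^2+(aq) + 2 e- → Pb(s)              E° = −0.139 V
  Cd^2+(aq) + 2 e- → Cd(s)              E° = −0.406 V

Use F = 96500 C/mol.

In the reaction as written Cd^2+(aq) is reduced, so the Cd²⁺/Cd couple is the cathode and Pb²⁺/Pb is the anode.
E°cell = −0.406 − (−0.139) = −0.267 V; balancing electrons gives n = 2.
ΔG° = −nFE°cell = −(2)(96500)(−0.267) J/mol = +51.5 kJ/mol.

+51.5 kJ/mol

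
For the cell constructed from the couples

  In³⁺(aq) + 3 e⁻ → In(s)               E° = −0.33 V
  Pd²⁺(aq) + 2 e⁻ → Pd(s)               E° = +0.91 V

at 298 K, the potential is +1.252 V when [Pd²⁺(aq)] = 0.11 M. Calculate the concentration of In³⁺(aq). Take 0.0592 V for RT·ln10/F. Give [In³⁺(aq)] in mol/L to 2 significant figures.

With Pd²⁺/Pd at the cathode and In³⁺/In at the anode, E°cell = +0.91 − (−0.33) = +1.24 V (n = 6).
Rearranging E = E° − (0.0592/n)·log Q gives log Q = 6(+1.24 − (+1.252))/0.0592 = −1.216.
For 3 Pd²⁺(aq) + 2 In(s) → 3 Pd(s) + 2 In³⁺(aq), the reaction quotient is Q = [In³⁺(aq)]^2 / [Pd²⁺(aq)]^3.
Isolating [In³⁺(aq)] in Q = 10^{−1.216} yields log [In³⁺(aq)] = −2.046, i.e. 0.0090 M.

0.0090 M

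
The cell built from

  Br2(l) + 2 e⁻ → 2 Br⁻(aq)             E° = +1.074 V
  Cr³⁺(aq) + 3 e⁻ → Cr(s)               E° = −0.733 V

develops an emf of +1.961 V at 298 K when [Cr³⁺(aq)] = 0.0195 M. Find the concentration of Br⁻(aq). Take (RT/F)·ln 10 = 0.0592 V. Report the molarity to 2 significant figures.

0.0093 M

Br₂/Br⁻ is the cathode (higher E°); E°cell = +1.074 − (−0.733) = +1.807 V with n = 6.
Rearranging E = E° − (0.0592/n)·log Q gives log Q = 6(+1.807 − (+1.961))/0.0592 = −15.608.
For 3 Br2(l) + 2 Cr(s) → 6 Br⁻(aq) + 2 Cr³⁺(aq), the reaction quotient is Q = [Br⁻(aq)]^6·[Cr³⁺(aq)]^2.
Substituting the known concentrations and solving, log [Br⁻(aq)] = −2.031 and [Br⁻(aq)] = 0.0093 M.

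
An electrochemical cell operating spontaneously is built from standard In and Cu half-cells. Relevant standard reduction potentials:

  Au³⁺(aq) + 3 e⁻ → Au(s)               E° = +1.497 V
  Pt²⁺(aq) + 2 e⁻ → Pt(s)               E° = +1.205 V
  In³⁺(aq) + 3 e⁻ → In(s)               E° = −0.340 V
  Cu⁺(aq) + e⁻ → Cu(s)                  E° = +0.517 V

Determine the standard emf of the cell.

The Cu⁺/Cu couple has the higher E°, so Cu ion is reduced (cathode) and In is oxidized (anode).
E°cell = E°(cathode) − E°(anode) = +0.517 − (−0.340) = +0.857 V.

+0.857 V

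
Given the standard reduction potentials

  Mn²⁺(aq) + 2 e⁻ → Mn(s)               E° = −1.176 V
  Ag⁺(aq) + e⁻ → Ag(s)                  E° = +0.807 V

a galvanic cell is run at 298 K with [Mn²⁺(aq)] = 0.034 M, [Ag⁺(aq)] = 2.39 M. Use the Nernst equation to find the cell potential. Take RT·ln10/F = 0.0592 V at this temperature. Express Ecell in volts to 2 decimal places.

Since E°(Ag⁺/Ag) > E°(Mn²⁺/Mn), Ag⁺/Ag serves as the cathode.
E°cell = +0.807 − (−1.176) = +1.983 V, with n = 2 electrons transferred.
For the overall reaction 2 Ag⁺(aq) + Mn(s) → 2 Ag(s) + Mn²⁺(aq), Q = [Mn²⁺(aq)] / [Ag⁺(aq)]^2 = 0.00595, giving log Q = −2.225.
By the Nernst equation, E = +1.983 − (0.0592/2)·(−2.225) = +2.05 V.

+2.05 V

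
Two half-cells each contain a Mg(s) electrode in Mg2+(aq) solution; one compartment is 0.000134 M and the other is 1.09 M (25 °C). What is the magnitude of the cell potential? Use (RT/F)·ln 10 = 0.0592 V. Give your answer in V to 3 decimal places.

For a concentration cell E°cell = 0, since both electrodes use the same couple.
The compartment with the higher Mg2+(aq) concentration (1.09 M) acts as the cathode; ions are reduced there and produced at the dilute (0.000134 M) anode.
With n = 2, Ecell = −(0.0592/2)·log([dilute]/[conc]) = −(0.0592/2)·log(0.000134/1.09) = +0.116 V.

0.116 V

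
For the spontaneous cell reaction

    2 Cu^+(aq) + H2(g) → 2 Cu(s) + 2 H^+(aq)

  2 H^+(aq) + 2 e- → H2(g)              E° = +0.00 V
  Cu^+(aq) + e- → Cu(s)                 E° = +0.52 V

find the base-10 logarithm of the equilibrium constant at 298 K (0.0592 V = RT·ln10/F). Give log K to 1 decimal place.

The Cu⁺/Cu couple is reduced (cathode); E°cell = +0.52 − (+0.00) = +0.52 V with n = 2.
At equilibrium E = 0, so log K = nE°cell / 0.0592 = (2)(+0.52) / 0.0592 = 17.6.

log K = 17.6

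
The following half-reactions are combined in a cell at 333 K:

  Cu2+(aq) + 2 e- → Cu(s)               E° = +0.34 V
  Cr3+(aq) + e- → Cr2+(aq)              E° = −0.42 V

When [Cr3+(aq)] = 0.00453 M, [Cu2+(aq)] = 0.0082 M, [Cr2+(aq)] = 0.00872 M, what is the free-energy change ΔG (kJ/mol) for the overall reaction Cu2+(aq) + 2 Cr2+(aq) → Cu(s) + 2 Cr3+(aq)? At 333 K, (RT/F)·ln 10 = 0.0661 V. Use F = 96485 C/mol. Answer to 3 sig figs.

E°cell = +0.34 − (−0.42) = +0.76 V; the balanced reaction transfers n = 2 electrons.
The reaction quotient is [Cr3+(aq)]^2 / ([Cu2+(aq)]·[Cr2+(aq)]^2) = 32.9; by Nernst, E = +0.76 − (0.0661/2)(1.517) = +0.7099 V.
Then ΔG = −nFE = −2 × 96485 × +0.7099 J/mol = −137 kJ/mol.

−137 kJ/mol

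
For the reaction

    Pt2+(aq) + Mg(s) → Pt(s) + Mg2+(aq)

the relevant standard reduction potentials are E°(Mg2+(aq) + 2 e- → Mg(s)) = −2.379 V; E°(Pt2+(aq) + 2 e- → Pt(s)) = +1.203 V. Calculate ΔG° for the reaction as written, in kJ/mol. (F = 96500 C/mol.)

−691 kJ/mol

In the reaction as written Pt2+(aq) is reduced, so the Pt²⁺/Pt couple is the cathode and Mg²⁺/Mg is the anode.
E°cell = +1.203 − (−2.379) = +3.582 V; balancing electrons gives n = 2.
ΔG° = −nFE°cell = −(2)(96500)(+3.582) J/mol = −691 kJ/mol.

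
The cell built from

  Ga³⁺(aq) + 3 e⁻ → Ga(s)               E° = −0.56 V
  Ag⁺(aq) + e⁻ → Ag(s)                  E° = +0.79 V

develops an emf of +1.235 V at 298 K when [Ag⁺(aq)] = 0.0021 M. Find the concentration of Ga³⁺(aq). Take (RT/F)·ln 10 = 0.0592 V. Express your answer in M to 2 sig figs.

With Ag⁺/Ag at the cathode and Ga³⁺/Ga at the anode, E°cell = +0.79 − (−0.56) = +1.35 V (n = 3).
Rearranging E = E° − (0.0592/n)·log Q gives log Q = 3(+1.35 − (+1.235))/0.0592 = 5.828.
The balanced reaction is 3 Ag⁺(aq) + Ga(s) → 3 Ag(s) + Ga³⁺(aq), so Q = [Ga³⁺(aq)] / [Ag⁺(aq)]^3.
Solving for the unknown gives log [Ga³⁺(aq)] = −2.205, so [Ga³⁺(aq)] ≈ 0.0062 M.

0.0062 M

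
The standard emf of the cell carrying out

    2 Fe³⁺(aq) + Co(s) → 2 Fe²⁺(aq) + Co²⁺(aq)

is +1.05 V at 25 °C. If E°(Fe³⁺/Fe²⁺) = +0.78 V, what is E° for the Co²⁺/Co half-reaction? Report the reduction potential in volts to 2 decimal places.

In the reaction as written the Fe³⁺/Fe²⁺ couple is reduced (cathode) and Co²⁺/Co is oxidized (anode), so E°cell = E°(Fe³⁺/Fe²⁺) − E°(Co²⁺/Co).
E°(Co²⁺/Co) = E°(cathode) − E°cell = +0.78 − (+1.05) = −0.27 V.

−0.27 V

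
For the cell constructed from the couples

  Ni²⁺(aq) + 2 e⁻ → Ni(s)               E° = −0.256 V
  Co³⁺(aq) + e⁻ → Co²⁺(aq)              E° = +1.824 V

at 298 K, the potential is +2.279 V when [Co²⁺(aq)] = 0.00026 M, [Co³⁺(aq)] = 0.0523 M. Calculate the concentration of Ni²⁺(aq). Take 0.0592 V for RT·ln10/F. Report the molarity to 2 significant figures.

With Co³⁺/Co²⁺ at the cathode and Ni²⁺/Ni at the anode, E°cell = +1.824 − (−0.256) = +2.080 V (n = 2).
Rearranging E = E° − (0.0592/n)·log Q gives log Q = 2(+2.080 − (+2.279))/0.0592 = −6.723.
Balancing electrons gives 2 Co³⁺(aq) + Ni(s) → 2 Co²⁺(aq) + Ni²⁺(aq); thus Q = ([Co²⁺(aq)]^2·[Ni²⁺(aq)]) / [Co³⁺(aq)]^2.
Solving for the unknown gives log [Ni²⁺(aq)] = −2.116, so [Ni²⁺(aq)] ≈ 0.0077 M.

0.0077 M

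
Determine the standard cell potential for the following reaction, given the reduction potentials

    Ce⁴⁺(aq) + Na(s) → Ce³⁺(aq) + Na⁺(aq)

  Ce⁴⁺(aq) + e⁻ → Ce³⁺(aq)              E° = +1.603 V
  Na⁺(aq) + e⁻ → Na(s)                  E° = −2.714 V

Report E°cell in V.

In the reaction as written, Ce⁴⁺(aq) is reduced (cathode) and Na⁺(aq) is produced by oxidation at the anode.
E°cell = E°(cathode) − E°(anode) = +1.603 − (−2.714) = +4.317 V.
The positive value indicates the reaction is spontaneous as written.

+4.317 V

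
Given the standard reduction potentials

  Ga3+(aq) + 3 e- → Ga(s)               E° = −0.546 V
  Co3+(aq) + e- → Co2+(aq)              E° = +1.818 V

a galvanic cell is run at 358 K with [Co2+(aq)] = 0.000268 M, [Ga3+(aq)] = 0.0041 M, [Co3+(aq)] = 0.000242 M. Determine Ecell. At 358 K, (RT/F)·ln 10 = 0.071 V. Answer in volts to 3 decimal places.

The Co³⁺/Co²⁺ couple has the more positive E°, so it is the cathode; Ga³⁺/Ga is the anode.
E°cell = E°cat − E°an = +1.818 − (−0.546) = +2.364 V; n = 3.
For the overall reaction 3 Co3+(aq) + Ga(s) → 3 Co2+(aq) + Ga3+(aq), Q = ([Co2+(aq)]^3·[Ga3+(aq)]) / [Co3+(aq)]^3 = 0.00557, giving log Q = −2.254.
Applying E = E° − (RT ln10/nF)·log Q gives +2.364 − (0.071/3)(−2.254) = +2.417 V.

+2.417 V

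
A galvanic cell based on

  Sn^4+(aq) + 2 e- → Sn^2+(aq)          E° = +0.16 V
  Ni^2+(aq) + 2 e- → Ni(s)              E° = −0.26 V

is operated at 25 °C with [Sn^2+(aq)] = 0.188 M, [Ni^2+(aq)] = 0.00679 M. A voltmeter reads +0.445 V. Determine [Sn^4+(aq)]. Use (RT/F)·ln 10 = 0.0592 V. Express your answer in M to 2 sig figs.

With Sn⁴⁺/Sn²⁺ at the cathode and Ni²⁺/Ni at the anode, E°cell = +0.16 − (−0.26) = +0.42 V (n = 2).
Since E = E° − (0.0592/n)·log Q, log Q = n(E° − E)/0.0592 = −0.845.
Balancing electrons gives Sn^4+(aq) + Ni(s) → Sn^2+(aq) + Ni^2+(aq); thus Q = ([Sn^2+(aq)]·[Ni^2+(aq)]) / [Sn^4+(aq)].
Substituting the known concentrations and solving, log [Sn^4+(aq)] = −2.049 and [Sn^4+(aq)] = 0.0089 M.

0.0089 M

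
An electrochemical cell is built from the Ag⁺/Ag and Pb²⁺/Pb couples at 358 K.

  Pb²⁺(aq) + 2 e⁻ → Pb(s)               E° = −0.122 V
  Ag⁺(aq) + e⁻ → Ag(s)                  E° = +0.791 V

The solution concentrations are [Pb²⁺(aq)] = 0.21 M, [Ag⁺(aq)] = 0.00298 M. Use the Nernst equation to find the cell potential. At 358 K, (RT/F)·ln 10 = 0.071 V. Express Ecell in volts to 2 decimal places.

Since E°(Ag⁺/Ag) > E°(Pb²⁺/Pb), Ag⁺/Ag serves as the cathode.
E°cell = +0.791 − (−0.122) = +0.913 V, with n = 2 electrons transferred.
The balanced reaction is 2 Ag⁺(aq) + Pb(s) → 2 Ag(s) + Pb²⁺(aq), so Q = [Pb²⁺(aq)] / [Ag⁺(aq)]^2 = 2.36×10^4 and log Q = 4.374.
E = E° − (0.071/n)·log Q = +0.913 − (0.071/2)(4.374) = +0.76 V.

+0.76 V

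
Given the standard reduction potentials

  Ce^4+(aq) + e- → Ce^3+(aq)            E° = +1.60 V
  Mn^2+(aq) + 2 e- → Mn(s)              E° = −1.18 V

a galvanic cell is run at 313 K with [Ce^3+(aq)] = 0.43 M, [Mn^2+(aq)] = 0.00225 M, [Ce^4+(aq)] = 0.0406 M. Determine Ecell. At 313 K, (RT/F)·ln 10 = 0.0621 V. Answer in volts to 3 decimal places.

+2.799 V

Since E°(Ce⁴⁺/Ce³⁺) > E°(Mn²⁺/Mn), Ce⁴⁺/Ce³⁺ serves as the cathode.
The standard potential is +1.60 − (−1.18) = +2.78 V and the balanced reaction transfers n = 2 electrons.
For the overall reaction 2 Ce^4+(aq) + Mn(s) → 2 Ce^3+(aq) + Mn^2+(aq), Q = ([Ce^3+(aq)]^2·[Mn^2+(aq)]) / [Ce^4+(aq)]^2 = 0.252, giving log Q = −0.598.
Applying E = E° − (RT ln10/nF)·log Q gives +2.78 − (0.0621/2)(−0.598) = +2.799 V.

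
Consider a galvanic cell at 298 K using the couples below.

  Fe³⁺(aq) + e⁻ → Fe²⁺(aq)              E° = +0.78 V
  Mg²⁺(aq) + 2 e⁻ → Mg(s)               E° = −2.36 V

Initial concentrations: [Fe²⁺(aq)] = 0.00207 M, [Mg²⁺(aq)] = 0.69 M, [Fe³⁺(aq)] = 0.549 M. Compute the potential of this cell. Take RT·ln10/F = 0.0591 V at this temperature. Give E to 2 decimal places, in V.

+3.29 V

The Fe³⁺/Fe²⁺ couple has the more positive E°, so it is the cathode; Mg²⁺/Mg is the anode.
E°cell = E°cat − E°an = +0.78 − (−2.36) = +3.14 V; n = 2.
Balancing gives 2 Fe³⁺(aq) + Mg(s) → 2 Fe²⁺(aq) + Mg²⁺(aq); hence Q = ([Fe²⁺(aq)]^2·[Mg²⁺(aq)]) / [Fe³⁺(aq)]^2 = 9.81×10^−6 (log Q = −5.008).
Applying E = E° − (RT ln10/nF)·log Q gives +3.14 − (0.0591/2)(−5.008) = +3.29 V.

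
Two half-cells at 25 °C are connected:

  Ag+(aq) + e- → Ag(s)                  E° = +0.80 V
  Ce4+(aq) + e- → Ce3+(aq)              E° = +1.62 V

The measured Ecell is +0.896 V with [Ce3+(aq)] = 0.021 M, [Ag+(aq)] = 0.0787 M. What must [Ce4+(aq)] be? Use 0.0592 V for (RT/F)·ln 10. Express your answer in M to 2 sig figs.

0.032 M

Ce⁴⁺/Ce³⁺ is the cathode (higher E°); E°cell = +1.62 − (+0.80) = +0.82 V with n = 1.
From the Nernst equation, log Q = n(E° − E)/0.0592 = 1·(+0.82 − (+0.896))/0.0592 = −1.284.
Balancing electrons gives Ce4+(aq) + Ag(s) → Ce3+(aq) + Ag+(aq); thus Q = ([Ce3+(aq)]·[Ag+(aq)]) / [Ce4+(aq)].
Substituting the known concentrations and solving, log [Ce4+(aq)] = −1.498 and [Ce4+(aq)] = 0.032 M.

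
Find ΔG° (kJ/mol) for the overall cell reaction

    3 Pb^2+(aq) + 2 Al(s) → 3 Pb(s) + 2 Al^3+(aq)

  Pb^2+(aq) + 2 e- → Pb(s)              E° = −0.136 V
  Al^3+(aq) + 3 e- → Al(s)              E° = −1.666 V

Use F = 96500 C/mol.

−886 kJ/mol

In the reaction as written Pb^2+(aq) is reduced, so the Pb²⁺/Pb couple is the cathode and Al³⁺/Al is the anode.
E°cell = −0.136 − (−1.666) = +1.530 V; balancing electrons gives n = 6.
ΔG° = −nFE°cell = −(6)(96500)(+1.530) J/mol = −886 kJ/mol.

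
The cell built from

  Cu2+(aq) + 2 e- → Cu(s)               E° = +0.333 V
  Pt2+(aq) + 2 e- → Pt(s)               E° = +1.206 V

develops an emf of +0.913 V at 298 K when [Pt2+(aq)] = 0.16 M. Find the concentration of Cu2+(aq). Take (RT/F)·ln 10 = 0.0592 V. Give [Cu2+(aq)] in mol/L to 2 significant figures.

Pt²⁺/Pt is the cathode (higher E°); E°cell = +1.206 − (+0.333) = +0.873 V with n = 2.
From the Nernst equation, log Q = n(E° − E)/0.0592 = 2·(+0.873 − (+0.913))/0.0592 = −1.351.
For Pt2+(aq) + Cu(s) → Pt(s) + Cu2+(aq), the reaction quotient is Q = [Cu2+(aq)] / [Pt2+(aq)].
Solving for the unknown gives log [Cu2+(aq)] = −2.147, so [Cu2+(aq)] ≈ 0.0071 M.

0.0071 M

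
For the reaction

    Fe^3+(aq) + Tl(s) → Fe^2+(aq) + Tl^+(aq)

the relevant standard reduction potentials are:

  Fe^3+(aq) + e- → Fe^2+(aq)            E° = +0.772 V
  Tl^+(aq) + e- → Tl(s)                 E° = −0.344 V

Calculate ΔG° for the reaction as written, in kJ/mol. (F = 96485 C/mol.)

−108 kJ/mol

In the reaction as written Fe^3+(aq) is reduced, so the Fe³⁺/Fe²⁺ couple is the cathode and Tl⁺/Tl is the anode.
E°cell = +0.772 − (−0.344) = +1.116 V; balancing electrons gives n = 1.
ΔG° = −nFE°cell = −(1)(96485)(+1.116) J/mol = −108 kJ/mol.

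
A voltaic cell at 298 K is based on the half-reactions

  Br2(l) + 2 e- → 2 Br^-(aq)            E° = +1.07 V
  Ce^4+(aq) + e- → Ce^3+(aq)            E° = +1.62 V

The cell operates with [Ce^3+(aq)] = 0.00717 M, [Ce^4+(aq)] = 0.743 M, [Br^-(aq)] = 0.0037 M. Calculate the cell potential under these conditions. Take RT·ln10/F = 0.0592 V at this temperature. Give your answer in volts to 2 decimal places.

+0.53 V

Ce⁴⁺/Ce³⁺ is reduced (cathode, E° = +1.62 V) and Br₂/Br⁻ is oxidized (anode).
The standard potential is +1.62 − (+1.07) = +0.55 V and the balanced reaction transfers n = 2 electrons.
For the overall reaction 2 Ce^4+(aq) + 2 Br^-(aq) → 2 Ce^3+(aq) + Br2(l), Q = [Ce^3+(aq)]^2 / ([Ce^4+(aq)]^2·[Br^-(aq)]^2) = 6.8, giving log Q = 0.833.
By the Nernst equation, E = +0.55 − (0.0592/2)·(0.833) = +0.53 V.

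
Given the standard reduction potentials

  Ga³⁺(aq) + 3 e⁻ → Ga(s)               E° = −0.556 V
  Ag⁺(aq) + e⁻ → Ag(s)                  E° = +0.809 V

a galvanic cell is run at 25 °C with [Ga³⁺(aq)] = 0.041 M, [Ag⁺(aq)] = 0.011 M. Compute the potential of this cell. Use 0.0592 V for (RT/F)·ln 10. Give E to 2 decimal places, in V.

+1.28 V

The Ag⁺/Ag couple has the more positive E°, so it is the cathode; Ga³⁺/Ga is the anode.
E°cell = E°cat − E°an = +0.809 − (−0.556) = +1.365 V; n = 3.
For the overall reaction 3 Ag⁺(aq) + Ga(s) → 3 Ag(s) + Ga³⁺(aq), Q = [Ga³⁺(aq)] / [Ag⁺(aq)]^3 = 3.08×10^4, giving log Q = 4.489.
Applying E = E° − (RT ln10/nF)·log Q gives +1.365 − (0.0592/3)(4.489) = +1.28 V.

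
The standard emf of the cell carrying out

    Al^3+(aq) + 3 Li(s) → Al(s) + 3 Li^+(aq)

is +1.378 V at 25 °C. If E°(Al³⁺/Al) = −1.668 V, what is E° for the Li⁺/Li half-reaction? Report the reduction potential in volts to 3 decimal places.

In the reaction as written the Al³⁺/Al couple is reduced (cathode) and Li⁺/Li is oxidized (anode), so E°cell = E°(Al³⁺/Al) − E°(Li⁺/Li).
E°(Li⁺/Li) = E°(cathode) − E°cell = −1.668 − (+1.378) = −3.046 V.

−3.046 V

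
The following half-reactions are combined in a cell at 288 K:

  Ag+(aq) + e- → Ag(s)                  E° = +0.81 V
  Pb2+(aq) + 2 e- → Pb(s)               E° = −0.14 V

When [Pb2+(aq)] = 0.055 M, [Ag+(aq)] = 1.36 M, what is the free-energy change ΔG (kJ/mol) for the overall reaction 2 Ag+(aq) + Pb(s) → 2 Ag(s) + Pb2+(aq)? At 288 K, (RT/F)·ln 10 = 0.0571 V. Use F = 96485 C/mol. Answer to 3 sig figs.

−192 kJ/mol

With Ag⁺/Ag reduced at the cathode, E°cell = +0.81 − (−0.14) = +0.95 V and n = 2.
Here Q = [Pb2+(aq)] / [Ag+(aq)]^2 = 0.0297 (log Q = −1.527), giving E = +0.95 − (0.0571/2)·(−1.527) = +0.9936 V.
ΔG = −nFE = −(2)(96485)(+0.9936) J/mol = −192 kJ/mol.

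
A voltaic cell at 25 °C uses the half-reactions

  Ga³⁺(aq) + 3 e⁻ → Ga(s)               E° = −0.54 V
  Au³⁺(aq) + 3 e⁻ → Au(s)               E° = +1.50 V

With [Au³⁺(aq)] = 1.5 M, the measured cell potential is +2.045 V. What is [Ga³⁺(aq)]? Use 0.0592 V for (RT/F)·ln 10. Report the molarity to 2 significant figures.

Au³⁺/Au is the cathode (higher E°); E°cell = +1.50 − (−0.54) = +2.04 V with n = 3.
Rearranging E = E° − (0.0592/n)·log Q gives log Q = 3(+2.04 − (+2.045))/0.0592 = −0.253.
For Au³⁺(aq) + Ga(s) → Au(s) + Ga³⁺(aq), the reaction quotient is Q = [Ga³⁺(aq)] / [Au³⁺(aq)].
Solving for the unknown gives log [Ga³⁺(aq)] = −0.077, so [Ga³⁺(aq)] ≈ 0.84 M.

0.84 M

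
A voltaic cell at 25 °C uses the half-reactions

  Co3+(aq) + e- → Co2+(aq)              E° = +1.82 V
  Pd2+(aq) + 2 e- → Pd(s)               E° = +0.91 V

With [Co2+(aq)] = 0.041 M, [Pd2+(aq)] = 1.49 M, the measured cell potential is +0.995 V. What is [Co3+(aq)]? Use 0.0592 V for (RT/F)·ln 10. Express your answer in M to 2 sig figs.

The Co³⁺/Co²⁺ couple has the larger reduction potential, so it is the cathode: E°cell = +1.82 − (+0.91) = +0.91 V and n = 2.
Since E = E° − (0.0592/n)·log Q, log Q = n(E° − E)/0.0592 = −2.872.
The balanced reaction is 2 Co3+(aq) + Pd(s) → 2 Co2+(aq) + Pd2+(aq), so Q = ([Co2+(aq)]^2·[Pd2+(aq)]) / [Co3+(aq)]^2.
Substituting the known concentrations and solving, log [Co3+(aq)] = 0.135 and [Co3+(aq)] = 1.4 M.

1.4 M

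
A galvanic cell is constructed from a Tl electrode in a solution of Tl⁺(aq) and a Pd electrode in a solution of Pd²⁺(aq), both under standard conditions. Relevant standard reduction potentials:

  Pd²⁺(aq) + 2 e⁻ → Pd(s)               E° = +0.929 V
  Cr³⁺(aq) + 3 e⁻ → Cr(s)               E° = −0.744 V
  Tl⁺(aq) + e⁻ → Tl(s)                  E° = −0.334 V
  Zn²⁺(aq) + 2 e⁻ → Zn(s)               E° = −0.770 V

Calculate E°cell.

+1.263 V

The Pd²⁺/Pd couple has the higher E°, so Pd ion is reduced (cathode) and Tl is oxidized (anode).
E°cell = E°(cathode) − E°(anode) = +0.929 − (−0.334) = +1.263 V.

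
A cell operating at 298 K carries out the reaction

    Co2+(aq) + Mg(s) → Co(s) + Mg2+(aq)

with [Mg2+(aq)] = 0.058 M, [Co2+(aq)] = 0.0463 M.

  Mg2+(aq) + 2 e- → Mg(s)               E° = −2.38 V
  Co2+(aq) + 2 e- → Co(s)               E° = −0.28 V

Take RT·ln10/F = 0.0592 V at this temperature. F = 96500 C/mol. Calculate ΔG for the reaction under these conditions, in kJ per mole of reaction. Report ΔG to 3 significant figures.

−405 kJ/mol

The standard cell potential is −0.28 − (−2.38) = +2.10 V, with n = 2 electrons in the balanced equation.
The reaction quotient is [Mg2+(aq)] / [Co2+(aq)] = 1.25; by Nernst, E = +2.10 − (0.0592/2)(0.098) = +2.0971 V.
Finally ΔG = −nFE = −(2)(96500 C/mol)(+2.0971 V) = −405 kJ/mol.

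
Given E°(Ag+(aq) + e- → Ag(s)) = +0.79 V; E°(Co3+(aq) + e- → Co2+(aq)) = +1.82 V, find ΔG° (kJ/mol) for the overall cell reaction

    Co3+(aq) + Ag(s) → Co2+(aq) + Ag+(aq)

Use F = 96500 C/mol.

−99.4 kJ/mol

In the reaction as written Co3+(aq) is reduced, so the Co³⁺/Co²⁺ couple is the cathode and Ag⁺/Ag is the anode.
E°cell = +1.82 − (+0.79) = +1.03 V; balancing electrons gives n = 1.
ΔG° = −nFE°cell = −(1)(96500)(+1.03) J/mol = −99.4 kJ/mol.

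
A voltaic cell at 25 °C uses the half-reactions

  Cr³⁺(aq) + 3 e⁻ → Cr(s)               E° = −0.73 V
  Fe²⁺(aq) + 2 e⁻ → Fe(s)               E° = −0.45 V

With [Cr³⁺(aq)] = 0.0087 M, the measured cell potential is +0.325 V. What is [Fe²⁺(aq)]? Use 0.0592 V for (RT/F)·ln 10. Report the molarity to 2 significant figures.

Fe²⁺/Fe is the cathode (higher E°); E°cell = −0.45 − (−0.73) = +0.28 V with n = 6.
Since E = E° − (0.0592/n)·log Q, log Q = n(E° − E)/0.0592 = −4.561.
Balancing electrons gives 3 Fe²⁺(aq) + 2 Cr(s) → 3 Fe(s) + 2 Cr³⁺(aq); thus Q = [Cr³⁺(aq)]^2 / [Fe²⁺(aq)]^3.
Substituting the known concentrations and solving, log [Fe²⁺(aq)] = 0.147 and [Fe²⁺(aq)] = 1.4 M.

1.4 M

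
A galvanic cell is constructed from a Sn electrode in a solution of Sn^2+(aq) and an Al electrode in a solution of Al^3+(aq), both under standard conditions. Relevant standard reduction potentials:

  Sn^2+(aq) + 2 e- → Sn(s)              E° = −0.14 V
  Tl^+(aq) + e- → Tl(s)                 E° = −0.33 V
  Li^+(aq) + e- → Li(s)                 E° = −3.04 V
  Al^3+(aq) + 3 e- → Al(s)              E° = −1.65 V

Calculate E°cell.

+1.51 V

Of the two couples in this cell, the one with the more positive reduction potential is reduced at the cathode: here that is Sn²⁺/Sn (−0.14 V); Al³⁺/Al (−1.65 V) is the anode.
E°cell = E°(cathode) − E°(anode) = −0.14 − (−1.65) = +1.51 V.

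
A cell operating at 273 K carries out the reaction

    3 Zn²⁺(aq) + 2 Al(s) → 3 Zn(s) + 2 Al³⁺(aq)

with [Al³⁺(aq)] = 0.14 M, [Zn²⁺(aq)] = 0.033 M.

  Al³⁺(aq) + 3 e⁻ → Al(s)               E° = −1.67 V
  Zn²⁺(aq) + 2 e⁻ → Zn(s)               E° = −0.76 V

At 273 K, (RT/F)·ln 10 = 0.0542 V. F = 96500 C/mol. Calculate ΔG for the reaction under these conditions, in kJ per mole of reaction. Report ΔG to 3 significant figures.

With Zn²⁺/Zn reduced at the cathode, E°cell = −0.76 − (−1.67) = +0.91 V and n = 6.
Here Q = [Al³⁺(aq)]^2 / [Zn²⁺(aq)]^3 = 545 (log Q = 2.737), giving E = +0.91 − (0.0542/6)·(2.737) = +0.8853 V.
Finally ΔG = −nFE = −(6)(96500 C/mol)(+0.8853 V) = −513 kJ/mol.

−513 kJ/mol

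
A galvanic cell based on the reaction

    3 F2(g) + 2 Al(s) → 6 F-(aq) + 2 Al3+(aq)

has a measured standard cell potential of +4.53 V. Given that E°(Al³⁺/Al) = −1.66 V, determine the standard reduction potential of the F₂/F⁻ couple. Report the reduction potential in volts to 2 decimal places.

In the reaction as written the F₂/F⁻ couple is reduced (cathode) and Al³⁺/Al is oxidized (anode), so E°cell = E°(F₂/F⁻) − E°(Al³⁺/Al).
E°(F₂/F⁻) = E°cell + E°(anode) = +4.53 + (−1.66) = +2.87 V.

+2.87 V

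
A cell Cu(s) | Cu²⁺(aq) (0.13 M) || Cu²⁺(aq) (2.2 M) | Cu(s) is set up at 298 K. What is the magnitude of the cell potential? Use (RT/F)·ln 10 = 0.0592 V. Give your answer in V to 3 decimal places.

0.036 V

For a concentration cell E°cell = 0, since both electrodes use the same couple.
The compartment with the higher Cu²⁺(aq) concentration (2.2 M) acts as the cathode; ions are reduced there and produced at the dilute (0.13 M) anode.
With n = 2, Ecell = −(0.0592/2)·log([dilute]/[conc]) = −(0.0592/2)·log(0.13/2.2) = +0.036 V.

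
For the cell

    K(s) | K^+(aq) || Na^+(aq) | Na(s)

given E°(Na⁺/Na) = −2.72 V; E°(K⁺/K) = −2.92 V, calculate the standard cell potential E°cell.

By convention the left-hand electrode in cell notation is the anode (oxidation) and the right-hand electrode is the cathode (reduction).
E°cell = E°(right) − E°(left) = −2.72 − (−2.92) = +0.20 V.

+0.20 V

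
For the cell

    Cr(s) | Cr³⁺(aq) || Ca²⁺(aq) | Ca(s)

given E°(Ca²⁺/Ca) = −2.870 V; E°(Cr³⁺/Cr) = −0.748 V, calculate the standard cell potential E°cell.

−2.122 V

By convention the left-hand electrode in cell notation is the anode (oxidation) and the right-hand electrode is the cathode (reduction).
E°cell = E°(right) − E°(left) = −2.870 − (−0.748) = −2.122 V.
The negative sign shows that, as written, the cell would require an external voltage to drive the reaction.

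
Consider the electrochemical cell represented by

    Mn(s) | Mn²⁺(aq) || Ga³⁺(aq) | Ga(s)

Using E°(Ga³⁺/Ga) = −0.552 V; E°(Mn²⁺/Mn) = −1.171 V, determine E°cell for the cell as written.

+0.619 V

By convention the left-hand electrode in cell notation is the anode (oxidation) and the right-hand electrode is the cathode (reduction).
E°cell = E°(right) − E°(left) = −0.552 − (−1.171) = +0.619 V.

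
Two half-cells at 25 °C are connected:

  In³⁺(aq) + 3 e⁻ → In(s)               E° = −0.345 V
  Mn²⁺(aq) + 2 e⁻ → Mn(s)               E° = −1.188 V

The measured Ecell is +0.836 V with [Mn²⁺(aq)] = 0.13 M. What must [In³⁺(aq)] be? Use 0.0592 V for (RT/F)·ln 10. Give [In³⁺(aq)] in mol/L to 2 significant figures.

In³⁺/In is the cathode (higher E°); E°cell = −0.345 − (−1.188) = +0.843 V with n = 6.
From the Nernst equation, log Q = n(E° − E)/0.0592 = 6·(+0.843 − (+0.836))/0.0592 = 0.709.
The balanced reaction is 2 In³⁺(aq) + 3 Mn(s) → 2 In(s) + 3 Mn²⁺(aq), so Q = [Mn²⁺(aq)]^3 / [In³⁺(aq)]^2.
Substituting the known concentrations and solving, log [In³⁺(aq)] = −1.684 and [In³⁺(aq)] = 0.021 M.

0.021 M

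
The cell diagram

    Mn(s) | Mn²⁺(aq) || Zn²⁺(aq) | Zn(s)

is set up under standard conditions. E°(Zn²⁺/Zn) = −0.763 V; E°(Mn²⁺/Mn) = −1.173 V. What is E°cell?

+0.410 V

By convention the left-hand electrode in cell notation is the anode (oxidation) and the right-hand electrode is the cathode (reduction).
E°cell = E°(right) − E°(left) = −0.763 − (−1.173) = +0.410 V.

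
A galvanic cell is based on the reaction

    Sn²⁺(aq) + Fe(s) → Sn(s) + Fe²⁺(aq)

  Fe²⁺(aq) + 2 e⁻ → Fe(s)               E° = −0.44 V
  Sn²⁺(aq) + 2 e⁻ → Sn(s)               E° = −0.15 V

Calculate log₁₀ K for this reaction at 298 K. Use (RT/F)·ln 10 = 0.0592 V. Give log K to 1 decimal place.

The Sn²⁺/Sn couple is reduced (cathode); E°cell = −0.15 − (−0.44) = +0.29 V with n = 2.
At equilibrium E = 0, so log K = nE°cell / 0.0592 = (2)(+0.29) / 0.0592 = 9.8.

log K = 9.8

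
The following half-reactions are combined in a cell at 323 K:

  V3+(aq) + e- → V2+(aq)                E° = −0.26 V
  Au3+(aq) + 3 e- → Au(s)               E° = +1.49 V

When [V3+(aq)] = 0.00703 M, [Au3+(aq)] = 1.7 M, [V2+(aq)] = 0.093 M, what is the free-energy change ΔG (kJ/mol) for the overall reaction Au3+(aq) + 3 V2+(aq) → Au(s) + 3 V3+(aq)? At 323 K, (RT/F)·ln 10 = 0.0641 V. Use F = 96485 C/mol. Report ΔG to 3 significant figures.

With Au³⁺/Au reduced at the cathode, E°cell = +1.49 − (−0.26) = +1.75 V and n = 3.
Here Q = [V3+(aq)]^3 / ([Au3+(aq)]·[V2+(aq)]^3) = 0.000254 (log Q = −3.595), giving E = +1.75 − (0.0641/3)·(−3.595) = +1.8268 V.
ΔG = −nFE = −(3)(96485)(+1.8268) J/mol = −529 kJ/mol.

−529 kJ/mol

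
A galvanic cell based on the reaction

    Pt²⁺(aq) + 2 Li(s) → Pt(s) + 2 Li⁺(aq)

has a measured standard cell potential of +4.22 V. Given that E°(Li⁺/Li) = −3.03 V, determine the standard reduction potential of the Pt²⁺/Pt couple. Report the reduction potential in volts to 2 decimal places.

+1.19 V

In the reaction as written the Pt²⁺/Pt couple is reduced (cathode) and Li⁺/Li is oxidized (anode), so E°cell = E°(Pt²⁺/Pt) − E°(Li⁺/Li).
E°(Pt²⁺/Pt) = E°cell + E°(anode) = +4.22 + (−3.03) = +1.19 V.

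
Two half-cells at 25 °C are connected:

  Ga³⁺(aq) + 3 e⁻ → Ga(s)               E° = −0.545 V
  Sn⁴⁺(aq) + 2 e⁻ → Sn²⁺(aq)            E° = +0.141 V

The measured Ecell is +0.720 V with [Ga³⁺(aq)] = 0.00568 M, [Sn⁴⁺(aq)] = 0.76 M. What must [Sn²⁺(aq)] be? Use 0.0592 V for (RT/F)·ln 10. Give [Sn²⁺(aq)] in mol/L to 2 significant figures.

The Sn⁴⁺/Sn²⁺ couple has the larger reduction potential, so it is the cathode: E°cell = +0.141 − (−0.545) = +0.686 V and n = 6.
Rearranging E = E° − (0.0592/n)·log Q gives log Q = 6(+0.686 − (+0.720))/0.0592 = −3.446.
The balanced reaction is 3 Sn⁴⁺(aq) + 2 Ga(s) → 3 Sn²⁺(aq) + 2 Ga³⁺(aq), so Q = ([Sn²⁺(aq)]^3·[Ga³⁺(aq)]^2) / [Sn⁴⁺(aq)]^3.
Solving for the unknown gives log [Sn²⁺(aq)] = 0.229, so [Sn²⁺(aq)] ≈ 1.7 M.

1.7 M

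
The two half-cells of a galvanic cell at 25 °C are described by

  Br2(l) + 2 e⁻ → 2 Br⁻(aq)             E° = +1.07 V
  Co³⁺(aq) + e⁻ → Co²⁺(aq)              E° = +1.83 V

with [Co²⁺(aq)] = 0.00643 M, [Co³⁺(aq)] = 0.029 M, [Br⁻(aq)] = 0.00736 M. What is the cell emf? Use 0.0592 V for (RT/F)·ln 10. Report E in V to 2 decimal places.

Since E°(Co³⁺/Co²⁺) > E°(Br₂/Br⁻), Co³⁺/Co²⁺ serves as the cathode.
The standard potential is +1.83 − (+1.07) = +0.76 V and the balanced reaction transfers n = 2 electrons.
For the overall reaction 2 Co³⁺(aq) + 2 Br⁻(aq) → 2 Co²⁺(aq) + Br2(l), Q = [Co²⁺(aq)]^2 / ([Co³⁺(aq)]^2·[Br⁻(aq)]^2) = 908, giving log Q = 2.958.
By the Nernst equation, E = +0.76 − (0.0592/2)·(2.958) = +0.67 V.

+0.67 V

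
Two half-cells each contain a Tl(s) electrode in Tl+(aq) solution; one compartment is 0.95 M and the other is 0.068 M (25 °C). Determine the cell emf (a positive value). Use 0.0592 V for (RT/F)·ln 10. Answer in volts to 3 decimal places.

0.068 V

For a concentration cell E°cell = 0, since both electrodes use the same couple.
The compartment with the higher Tl+(aq) concentration (0.95 M) acts as the cathode; ions are reduced there and produced at the dilute (0.068 M) anode.
With n = 1, Ecell = −(0.0592/1)·log([dilute]/[conc]) = −(0.0592/1)·log(0.068/0.95) = +0.068 V.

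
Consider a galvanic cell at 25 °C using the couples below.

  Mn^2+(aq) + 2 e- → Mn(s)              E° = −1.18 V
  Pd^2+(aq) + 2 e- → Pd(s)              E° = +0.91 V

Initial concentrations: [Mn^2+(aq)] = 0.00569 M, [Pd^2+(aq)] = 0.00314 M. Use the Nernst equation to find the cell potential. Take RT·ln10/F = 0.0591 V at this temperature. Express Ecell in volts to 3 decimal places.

The Pd²⁺/Pd couple has the more positive E°, so it is the cathode; Mn²⁺/Mn is the anode.
The standard potential is +0.91 − (−1.18) = +2.09 V and the balanced reaction transfers n = 2 electrons.
Balancing gives Pd^2+(aq) + Mn(s) → Pd(s) + Mn^2+(aq); hence Q = [Mn^2+(aq)] / [Pd^2+(aq)] = 1.81 (log Q = 0.258).
By the Nernst equation, E = +2.09 − (0.0591/2)·(0.258) = +2.082 V.

+2.082 V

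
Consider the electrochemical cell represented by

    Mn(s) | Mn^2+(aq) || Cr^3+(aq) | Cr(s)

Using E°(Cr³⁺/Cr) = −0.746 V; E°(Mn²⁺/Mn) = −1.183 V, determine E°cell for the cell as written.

+0.437 V

By convention the left-hand electrode in cell notation is the anode (oxidation) and the right-hand electrode is the cathode (reduction).
E°cell = E°(right) − E°(left) = −0.746 − (−1.183) = +0.437 V.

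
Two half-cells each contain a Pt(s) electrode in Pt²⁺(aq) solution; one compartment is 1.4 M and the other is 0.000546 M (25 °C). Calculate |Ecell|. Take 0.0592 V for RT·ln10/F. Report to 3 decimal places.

0.101 V

For a concentration cell E°cell = 0, since both electrodes use the same couple.
The compartment with the higher Pt²⁺(aq) concentration (1.4 M) acts as the cathode; ions are reduced there and produced at the dilute (0.000546 M) anode.
With n = 2, Ecell = −(0.0592/2)·log([dilute]/[conc]) = −(0.0592/2)·log(0.000546/1.4) = +0.101 V.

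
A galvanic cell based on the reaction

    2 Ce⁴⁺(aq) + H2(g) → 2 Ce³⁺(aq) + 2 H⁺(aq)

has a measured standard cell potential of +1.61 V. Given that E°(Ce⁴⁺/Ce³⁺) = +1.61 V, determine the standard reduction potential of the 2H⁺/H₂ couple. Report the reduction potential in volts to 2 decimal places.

+0.00 V

In the reaction as written the Ce⁴⁺/Ce³⁺ couple is reduced (cathode) and 2H⁺/H₂ is oxidized (anode), so E°cell = E°(Ce⁴⁺/Ce³⁺) − E°(2H⁺/H₂).
E°(2H⁺/H₂) = E°(cathode) − E°cell = +1.61 − (+1.61) = +0.00 V.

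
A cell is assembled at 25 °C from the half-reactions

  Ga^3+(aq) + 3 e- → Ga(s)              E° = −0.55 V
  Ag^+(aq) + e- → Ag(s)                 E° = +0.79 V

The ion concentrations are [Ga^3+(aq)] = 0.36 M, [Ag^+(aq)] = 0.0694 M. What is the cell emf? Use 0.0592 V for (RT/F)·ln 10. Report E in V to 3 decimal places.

Since E°(Ag⁺/Ag) > E°(Ga³⁺/Ga), Ag⁺/Ag serves as the cathode.
E°cell = +0.79 − (−0.55) = +1.34 V, with n = 3 electrons transferred.
For the overall reaction 3 Ag^+(aq) + Ga(s) → 3 Ag(s) + Ga^3+(aq), Q = [Ga^3+(aq)] / [Ag^+(aq)]^3 = 1.08×10^3, giving log Q = 3.032.
Applying E = E° − (RT ln10/nF)·log Q gives +1.34 − (0.0592/3)(3.032) = +1.280 V.

+1.280 V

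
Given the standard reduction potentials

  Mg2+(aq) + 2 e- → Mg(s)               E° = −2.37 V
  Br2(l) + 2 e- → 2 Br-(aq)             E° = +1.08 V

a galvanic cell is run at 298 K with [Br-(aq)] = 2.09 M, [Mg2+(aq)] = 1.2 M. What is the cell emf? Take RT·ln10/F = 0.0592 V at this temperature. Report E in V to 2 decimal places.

Since E°(Br₂/Br⁻) > E°(Mg²⁺/Mg), Br₂/Br⁻ serves as the cathode.
E°cell = E°cat − E°an = +1.08 − (−2.37) = +3.45 V; n = 2.
Balancing gives Br2(l) + Mg(s) → 2 Br-(aq) + Mg2+(aq); hence Q = [Br-(aq)]^2·[Mg2+(aq)] = 5.24 (log Q = 0.719).
E = E° − (0.0592/n)·log Q = +3.45 − (0.0592/2)(0.719) = +3.43 V.

+3.43 V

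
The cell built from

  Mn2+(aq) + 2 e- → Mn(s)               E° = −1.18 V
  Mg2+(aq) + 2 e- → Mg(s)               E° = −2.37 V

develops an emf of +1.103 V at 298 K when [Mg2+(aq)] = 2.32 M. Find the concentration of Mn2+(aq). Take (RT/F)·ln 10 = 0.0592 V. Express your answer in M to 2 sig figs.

The Mn²⁺/Mn couple has the larger reduction potential, so it is the cathode: E°cell = −1.18 − (−2.37) = +1.19 V and n = 2.
Rearranging E = E° − (0.0592/n)·log Q gives log Q = 2(+1.19 − (+1.103))/0.0592 = 2.939.
Balancing electrons gives Mn2+(aq) + Mg(s) → Mn(s) + Mg2+(aq); thus Q = [Mg2+(aq)] / [Mn2+(aq)].
Substituting the known concentrations and solving, log [Mn2+(aq)] = −2.574 and [Mn2+(aq)] = 0.0027 M.

0.0027 M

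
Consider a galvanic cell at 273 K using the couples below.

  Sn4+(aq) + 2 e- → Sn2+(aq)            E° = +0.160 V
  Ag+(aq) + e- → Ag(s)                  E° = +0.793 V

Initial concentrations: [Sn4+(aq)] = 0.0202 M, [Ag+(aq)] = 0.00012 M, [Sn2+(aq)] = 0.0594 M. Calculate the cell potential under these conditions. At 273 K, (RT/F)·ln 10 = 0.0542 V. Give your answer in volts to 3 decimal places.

The Ag⁺/Ag couple has the more positive E°, so it is the cathode; Sn⁴⁺/Sn²⁺ is the anode.
The standard potential is +0.793 − (+0.160) = +0.633 V and the balanced reaction transfers n = 2 electrons.
For the overall reaction 2 Ag+(aq) + Sn2+(aq) → 2 Ag(s) + Sn4+(aq), Q = [Sn4+(aq)] / ([Ag+(aq)]^2·[Sn2+(aq)]) = 2.36×10^7, giving log Q = 7.373.
Applying E = E° − (RT ln10/nF)·log Q gives +0.633 − (0.0542/2)(7.373) = +0.433 V.

+0.433 V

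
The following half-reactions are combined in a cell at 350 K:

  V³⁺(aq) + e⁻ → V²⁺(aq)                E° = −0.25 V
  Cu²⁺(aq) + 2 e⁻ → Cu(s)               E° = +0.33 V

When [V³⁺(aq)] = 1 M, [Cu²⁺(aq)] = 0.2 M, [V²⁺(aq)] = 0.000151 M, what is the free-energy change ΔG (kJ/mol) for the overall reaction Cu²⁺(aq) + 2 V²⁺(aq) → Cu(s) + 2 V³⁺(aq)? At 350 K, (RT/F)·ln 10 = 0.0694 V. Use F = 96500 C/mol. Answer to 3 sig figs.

With Cu²⁺/Cu reduced at the cathode, E°cell = +0.33 − (−0.25) = +0.58 V and n = 2.
Q = [V³⁺(aq)]^2 / ([Cu²⁺(aq)]·[V²⁺(aq)]^2) = 2.19×10^8, so log Q = 8.341 and E = +0.58 − (0.0694/2)(8.341) = +0.2906 V.
ΔG = −nFE = −(2)(96500)(+0.2906) J/mol = −56.1 kJ/mol.

−56.1 kJ/mol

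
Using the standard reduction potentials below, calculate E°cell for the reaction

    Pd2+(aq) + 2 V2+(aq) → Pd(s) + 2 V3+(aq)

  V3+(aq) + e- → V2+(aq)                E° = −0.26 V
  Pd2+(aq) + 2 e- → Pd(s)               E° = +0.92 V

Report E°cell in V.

Pd2+(aq) gains electrons, so the Pd²⁺/Pd couple is the cathode; the V³⁺/V²⁺ couple is the anode.
E°cell = E°(cathode) − E°(anode) = +0.92 − (−0.26) = +1.18 V.

+1.18 V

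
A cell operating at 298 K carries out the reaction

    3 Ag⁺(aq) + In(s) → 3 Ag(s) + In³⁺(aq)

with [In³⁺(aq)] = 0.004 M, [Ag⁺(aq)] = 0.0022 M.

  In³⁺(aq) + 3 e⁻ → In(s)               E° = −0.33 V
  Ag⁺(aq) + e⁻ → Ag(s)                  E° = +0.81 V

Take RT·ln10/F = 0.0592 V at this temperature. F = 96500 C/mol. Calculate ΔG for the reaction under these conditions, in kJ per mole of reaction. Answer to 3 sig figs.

E°cell = +0.81 − (−0.33) = +1.14 V; the balanced reaction transfers n = 3 electrons.
Here Q = [In³⁺(aq)] / [Ag⁺(aq)]^3 = 3.76×10^5 (log Q = 5.575), giving E = +1.14 − (0.0592/3)·(5.575) = +1.0300 V.
Then ΔG = −nFE = −3 × 96500 × +1.0300 J/mol = −298 kJ/mol.

−298 kJ/mol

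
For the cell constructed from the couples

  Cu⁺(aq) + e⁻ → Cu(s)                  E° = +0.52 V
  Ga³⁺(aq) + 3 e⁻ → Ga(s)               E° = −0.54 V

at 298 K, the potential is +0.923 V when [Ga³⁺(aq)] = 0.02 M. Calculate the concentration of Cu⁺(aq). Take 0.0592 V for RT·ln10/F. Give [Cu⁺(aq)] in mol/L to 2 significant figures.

0.0013 M

Cu⁺/Cu is the cathode (higher E°); E°cell = +0.52 − (−0.54) = +1.06 V with n = 3.
From the Nernst equation, log Q = n(E° − E)/0.0592 = 3·(+1.06 − (+0.923))/0.0592 = 6.943.
Balancing electrons gives 3 Cu⁺(aq) + Ga(s) → 3 Cu(s) + Ga³⁺(aq); thus Q = [Ga³⁺(aq)] / [Cu⁺(aq)]^3.
Solving for the unknown gives log [Cu⁺(aq)] = −2.881, so [Cu⁺(aq)] ≈ 0.0013 M.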